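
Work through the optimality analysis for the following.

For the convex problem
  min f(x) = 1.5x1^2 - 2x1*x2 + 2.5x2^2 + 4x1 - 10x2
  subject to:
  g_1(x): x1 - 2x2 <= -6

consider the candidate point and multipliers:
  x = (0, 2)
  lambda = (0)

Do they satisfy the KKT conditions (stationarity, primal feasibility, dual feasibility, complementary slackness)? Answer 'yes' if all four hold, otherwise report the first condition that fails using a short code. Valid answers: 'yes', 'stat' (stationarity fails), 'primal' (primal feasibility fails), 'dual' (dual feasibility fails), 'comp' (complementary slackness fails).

Gradient of f: grad f(x) = Q x + c = (0, 0)
Constraint values g_i(x) = a_i^T x - b_i:
  g_1((0, 2)) = 2
Stationarity residual: grad f(x) + sum_i lambda_i a_i = (0, 0)
  -> stationarity OK
Primal feasibility (all g_i <= 0): FAILS
Dual feasibility (all lambda_i >= 0): OK
Complementary slackness (lambda_i * g_i(x) = 0 for all i): OK

Verdict: the first failing condition is primal_feasibility -> primal.

primal


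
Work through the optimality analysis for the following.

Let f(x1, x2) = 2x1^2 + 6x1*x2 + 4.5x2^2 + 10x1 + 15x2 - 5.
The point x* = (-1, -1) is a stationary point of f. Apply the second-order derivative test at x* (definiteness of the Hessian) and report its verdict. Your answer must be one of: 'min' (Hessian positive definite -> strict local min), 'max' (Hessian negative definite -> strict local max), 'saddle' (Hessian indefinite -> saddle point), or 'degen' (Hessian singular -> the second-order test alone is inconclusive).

Compute the Hessian H = grad^2 f:
  H = [[4, 6], [6, 9]]
Verify stationarity: grad f(x*) = H x* + g = (0, 0).
Eigenvalues of H: 0, 13.
H has a zero eigenvalue (singular; positive semidefinite but not definite), so H is neither positive definite, negative definite, nor indefinite. The second-order test alone is inconclusive -> degen.
(Indeed, f is constant along the null direction of H through x*, so x* is not a strict local extremum.)

degen


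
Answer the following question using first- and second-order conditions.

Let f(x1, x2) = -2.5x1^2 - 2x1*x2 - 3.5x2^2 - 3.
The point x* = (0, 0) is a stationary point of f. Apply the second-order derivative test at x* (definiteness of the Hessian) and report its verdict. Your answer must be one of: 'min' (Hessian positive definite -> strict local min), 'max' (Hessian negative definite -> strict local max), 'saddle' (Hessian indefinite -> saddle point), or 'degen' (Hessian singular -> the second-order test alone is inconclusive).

Compute the Hessian H = grad^2 f:
  H = [[-5, -2], [-2, -7]]
Verify stationarity: grad f(x*) = H x* + g = (0, 0).
Eigenvalues of H: -8.2361, -3.7639.
Both eigenvalues < 0, so H is negative definite -> x* is a strict local max.

max


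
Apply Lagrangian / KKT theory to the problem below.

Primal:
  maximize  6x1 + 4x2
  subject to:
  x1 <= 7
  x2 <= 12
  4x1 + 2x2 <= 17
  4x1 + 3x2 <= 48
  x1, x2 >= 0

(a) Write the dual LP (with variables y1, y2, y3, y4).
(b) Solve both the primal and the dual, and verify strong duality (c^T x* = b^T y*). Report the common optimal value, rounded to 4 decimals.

The standard primal-dual pair for 'max c^T x s.t. A x <= b, x >= 0' is:
  Dual:  min b^T y  s.t.  A^T y >= c,  y >= 0.

So the dual LP is:
  minimize  7y1 + 12y2 + 17y3 + 48y4
  subject to:
    y1 + 4y3 + 4y4 >= 6
    y2 + 2y3 + 3y4 >= 4
    y1, y2, y3, y4 >= 0

Solving the primal: x* = (0, 8.5).
  primal value c^T x* = 34.
Solving the dual: y* = (0, 0, 2, 0).
  dual value b^T y* = 34.
Strong duality: c^T x* = b^T y*. Confirmed.

34


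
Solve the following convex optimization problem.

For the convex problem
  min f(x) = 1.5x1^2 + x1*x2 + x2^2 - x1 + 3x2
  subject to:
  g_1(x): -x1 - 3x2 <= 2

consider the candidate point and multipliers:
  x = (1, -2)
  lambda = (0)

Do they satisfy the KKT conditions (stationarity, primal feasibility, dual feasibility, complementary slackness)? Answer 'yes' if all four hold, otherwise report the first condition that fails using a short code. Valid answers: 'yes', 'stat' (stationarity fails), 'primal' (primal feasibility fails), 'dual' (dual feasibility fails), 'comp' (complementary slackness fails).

Gradient of f: grad f(x) = Q x + c = (0, 0)
Constraint values g_i(x) = a_i^T x - b_i:
  g_1((1, -2)) = 3
Stationarity residual: grad f(x) + sum_i lambda_i a_i = (0, 0)
  -> stationarity OK
Primal feasibility (all g_i <= 0): FAILS
Dual feasibility (all lambda_i >= 0): OK
Complementary slackness (lambda_i * g_i(x) = 0 for all i): OK

Verdict: the first failing condition is primal_feasibility -> primal.

primal


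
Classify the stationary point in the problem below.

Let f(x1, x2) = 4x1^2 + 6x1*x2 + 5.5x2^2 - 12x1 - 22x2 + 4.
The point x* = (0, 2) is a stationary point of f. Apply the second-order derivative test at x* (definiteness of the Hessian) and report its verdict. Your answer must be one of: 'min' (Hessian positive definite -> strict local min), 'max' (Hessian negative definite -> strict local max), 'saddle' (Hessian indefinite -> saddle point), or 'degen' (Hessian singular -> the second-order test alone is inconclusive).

Compute the Hessian H = grad^2 f:
  H = [[8, 6], [6, 11]]
Verify stationarity: grad f(x*) = H x* + g = (0, 0).
Eigenvalues of H: 3.3153, 15.6847.
Both eigenvalues > 0, so H is positive definite -> x* is a strict local min.

min


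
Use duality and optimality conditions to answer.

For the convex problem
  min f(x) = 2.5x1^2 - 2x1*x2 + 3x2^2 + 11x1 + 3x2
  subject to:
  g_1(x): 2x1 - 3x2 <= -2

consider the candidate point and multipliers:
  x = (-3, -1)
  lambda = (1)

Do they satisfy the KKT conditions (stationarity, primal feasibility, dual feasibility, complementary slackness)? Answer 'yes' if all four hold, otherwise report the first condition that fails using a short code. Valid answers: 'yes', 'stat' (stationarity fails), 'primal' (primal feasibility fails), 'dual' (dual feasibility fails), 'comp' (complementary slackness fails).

Gradient of f: grad f(x) = Q x + c = (-2, 3)
Constraint values g_i(x) = a_i^T x - b_i:
  g_1((-3, -1)) = -1
Stationarity residual: grad f(x) + sum_i lambda_i a_i = (0, 0)
  -> stationarity OK
Primal feasibility (all g_i <= 0): OK
Dual feasibility (all lambda_i >= 0): OK
Complementary slackness (lambda_i * g_i(x) = 0 for all i): FAILS

Verdict: the first failing condition is complementary_slackness -> comp.

comp


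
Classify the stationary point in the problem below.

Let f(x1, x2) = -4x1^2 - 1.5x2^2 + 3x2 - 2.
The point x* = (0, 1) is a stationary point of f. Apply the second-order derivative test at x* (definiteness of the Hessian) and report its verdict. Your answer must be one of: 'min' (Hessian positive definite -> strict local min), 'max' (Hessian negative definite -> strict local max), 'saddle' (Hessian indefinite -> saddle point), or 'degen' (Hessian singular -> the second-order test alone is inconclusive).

Compute the Hessian H = grad^2 f:
  H = [[-8, 0], [0, -3]]
Verify stationarity: grad f(x*) = H x* + g = (0, 0).
Eigenvalues of H: -8, -3.
Both eigenvalues < 0, so H is negative definite -> x* is a strict local max.

max


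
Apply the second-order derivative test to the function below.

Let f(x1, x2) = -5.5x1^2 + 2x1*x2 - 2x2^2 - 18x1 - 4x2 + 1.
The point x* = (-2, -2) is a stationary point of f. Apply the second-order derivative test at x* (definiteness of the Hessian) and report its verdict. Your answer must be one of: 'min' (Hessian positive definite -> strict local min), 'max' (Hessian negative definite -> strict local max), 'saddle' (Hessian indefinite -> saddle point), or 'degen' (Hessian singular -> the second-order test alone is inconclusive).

Compute the Hessian H = grad^2 f:
  H = [[-11, 2], [2, -4]]
Verify stationarity: grad f(x*) = H x* + g = (0, 0).
Eigenvalues of H: -11.5311, -3.4689.
Both eigenvalues < 0, so H is negative definite -> x* is a strict local max.

max


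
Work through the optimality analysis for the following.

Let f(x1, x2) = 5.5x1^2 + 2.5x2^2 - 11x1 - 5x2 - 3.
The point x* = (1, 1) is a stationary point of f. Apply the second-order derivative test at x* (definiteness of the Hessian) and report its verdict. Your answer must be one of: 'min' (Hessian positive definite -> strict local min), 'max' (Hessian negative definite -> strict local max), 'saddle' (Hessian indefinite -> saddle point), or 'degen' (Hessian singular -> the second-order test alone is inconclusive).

Compute the Hessian H = grad^2 f:
  H = [[11, 0], [0, 5]]
Verify stationarity: grad f(x*) = H x* + g = (0, 0).
Eigenvalues of H: 5, 11.
Both eigenvalues > 0, so H is positive definite -> x* is a strict local min.

min


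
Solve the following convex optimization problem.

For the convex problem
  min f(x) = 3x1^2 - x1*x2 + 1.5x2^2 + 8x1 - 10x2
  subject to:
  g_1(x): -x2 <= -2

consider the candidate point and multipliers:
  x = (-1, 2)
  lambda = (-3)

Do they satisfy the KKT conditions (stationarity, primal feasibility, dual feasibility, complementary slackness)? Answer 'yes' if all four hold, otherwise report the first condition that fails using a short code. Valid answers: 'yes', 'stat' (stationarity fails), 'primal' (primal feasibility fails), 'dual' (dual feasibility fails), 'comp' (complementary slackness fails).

Gradient of f: grad f(x) = Q x + c = (0, -3)
Constraint values g_i(x) = a_i^T x - b_i:
  g_1((-1, 2)) = 0
Stationarity residual: grad f(x) + sum_i lambda_i a_i = (0, 0)
  -> stationarity OK
Primal feasibility (all g_i <= 0): OK
Dual feasibility (all lambda_i >= 0): FAILS
Complementary slackness (lambda_i * g_i(x) = 0 for all i): OK

Verdict: the first failing condition is dual_feasibility -> dual.

dual


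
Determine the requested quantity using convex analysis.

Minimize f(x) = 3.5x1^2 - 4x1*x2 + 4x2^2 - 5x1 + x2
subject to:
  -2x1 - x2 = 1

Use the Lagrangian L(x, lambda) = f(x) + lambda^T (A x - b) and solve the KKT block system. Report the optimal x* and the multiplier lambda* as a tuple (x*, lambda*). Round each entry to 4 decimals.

Form the Lagrangian:
  L(x, lambda) = (1/2) x^T Q x + c^T x + lambda^T (A x - b)
Stationarity (grad_x L = 0): Q x + c + A^T lambda = 0.
Primal feasibility: A x = b.

This gives the KKT block system:
  [ Q   A^T ] [ x     ]   [-c ]
  [ A    0  ] [ lambda ] = [ b ]

Solving the linear system:
  x*      = (-0.2364, -0.5273)
  lambda* = (-2.2727)
  f(x*)   = 1.4636

x* = (-0.2364, -0.5273), lambda* = (-2.2727)


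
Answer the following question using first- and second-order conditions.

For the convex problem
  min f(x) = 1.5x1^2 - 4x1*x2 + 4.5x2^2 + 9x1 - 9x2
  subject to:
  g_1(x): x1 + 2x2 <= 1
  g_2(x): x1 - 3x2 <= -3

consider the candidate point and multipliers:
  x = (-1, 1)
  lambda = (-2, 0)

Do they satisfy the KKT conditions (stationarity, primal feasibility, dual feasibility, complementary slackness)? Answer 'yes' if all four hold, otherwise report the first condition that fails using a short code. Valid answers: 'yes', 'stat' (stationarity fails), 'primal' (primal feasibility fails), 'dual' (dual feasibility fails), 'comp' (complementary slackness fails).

Gradient of f: grad f(x) = Q x + c = (2, 4)
Constraint values g_i(x) = a_i^T x - b_i:
  g_1((-1, 1)) = 0
  g_2((-1, 1)) = -1
Stationarity residual: grad f(x) + sum_i lambda_i a_i = (0, 0)
  -> stationarity OK
Primal feasibility (all g_i <= 0): OK
Dual feasibility (all lambda_i >= 0): FAILS
Complementary slackness (lambda_i * g_i(x) = 0 for all i): OK

Verdict: the first failing condition is dual_feasibility -> dual.

dual


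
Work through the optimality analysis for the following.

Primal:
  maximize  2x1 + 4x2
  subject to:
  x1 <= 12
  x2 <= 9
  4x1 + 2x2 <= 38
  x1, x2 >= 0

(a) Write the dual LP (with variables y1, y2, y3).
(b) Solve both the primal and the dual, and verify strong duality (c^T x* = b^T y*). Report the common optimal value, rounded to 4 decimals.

The standard primal-dual pair for 'max c^T x s.t. A x <= b, x >= 0' is:
  Dual:  min b^T y  s.t.  A^T y >= c,  y >= 0.

So the dual LP is:
  minimize  12y1 + 9y2 + 38y3
  subject to:
    y1 + 4y3 >= 2
    y2 + 2y3 >= 4
    y1, y2, y3 >= 0

Solving the primal: x* = (5, 9).
  primal value c^T x* = 46.
Solving the dual: y* = (0, 3, 0.5).
  dual value b^T y* = 46.
Strong duality: c^T x* = b^T y*. Confirmed.

46


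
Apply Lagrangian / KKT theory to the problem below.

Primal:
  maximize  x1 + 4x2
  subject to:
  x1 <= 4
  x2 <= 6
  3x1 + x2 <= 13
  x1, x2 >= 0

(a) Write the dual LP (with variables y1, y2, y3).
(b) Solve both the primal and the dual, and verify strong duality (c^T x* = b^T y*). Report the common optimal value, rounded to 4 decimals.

The standard primal-dual pair for 'max c^T x s.t. A x <= b, x >= 0' is:
  Dual:  min b^T y  s.t.  A^T y >= c,  y >= 0.

So the dual LP is:
  minimize  4y1 + 6y2 + 13y3
  subject to:
    y1 + 3y3 >= 1
    y2 + y3 >= 4
    y1, y2, y3 >= 0

Solving the primal: x* = (2.3333, 6).
  primal value c^T x* = 26.3333.
Solving the dual: y* = (0, 3.6667, 0.3333).
  dual value b^T y* = 26.3333.
Strong duality: c^T x* = b^T y*. Confirmed.

26.3333


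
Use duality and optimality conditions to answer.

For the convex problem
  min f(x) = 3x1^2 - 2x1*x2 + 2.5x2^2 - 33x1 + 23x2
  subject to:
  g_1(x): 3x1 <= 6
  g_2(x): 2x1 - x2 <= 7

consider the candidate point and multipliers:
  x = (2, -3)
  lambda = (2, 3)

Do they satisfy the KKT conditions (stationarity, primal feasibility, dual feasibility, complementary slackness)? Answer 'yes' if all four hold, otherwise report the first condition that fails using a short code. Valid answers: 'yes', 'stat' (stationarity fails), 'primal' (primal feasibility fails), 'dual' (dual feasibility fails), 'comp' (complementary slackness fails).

Gradient of f: grad f(x) = Q x + c = (-15, 4)
Constraint values g_i(x) = a_i^T x - b_i:
  g_1((2, -3)) = 0
  g_2((2, -3)) = 0
Stationarity residual: grad f(x) + sum_i lambda_i a_i = (-3, 1)
  -> stationarity FAILS
Primal feasibility (all g_i <= 0): OK
Dual feasibility (all lambda_i >= 0): OK
Complementary slackness (lambda_i * g_i(x) = 0 for all i): OK

Verdict: the first failing condition is stationarity -> stat.

stat


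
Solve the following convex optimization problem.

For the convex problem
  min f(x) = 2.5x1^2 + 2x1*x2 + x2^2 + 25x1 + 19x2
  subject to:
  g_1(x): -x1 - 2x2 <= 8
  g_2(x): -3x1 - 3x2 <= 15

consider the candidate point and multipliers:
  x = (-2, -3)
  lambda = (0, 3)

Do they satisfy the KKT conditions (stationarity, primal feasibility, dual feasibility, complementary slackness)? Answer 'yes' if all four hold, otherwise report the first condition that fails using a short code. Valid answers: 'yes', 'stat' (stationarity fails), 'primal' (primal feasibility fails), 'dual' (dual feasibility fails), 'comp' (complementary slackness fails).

Gradient of f: grad f(x) = Q x + c = (9, 9)
Constraint values g_i(x) = a_i^T x - b_i:
  g_1((-2, -3)) = 0
  g_2((-2, -3)) = 0
Stationarity residual: grad f(x) + sum_i lambda_i a_i = (0, 0)
  -> stationarity OK
Primal feasibility (all g_i <= 0): OK
Dual feasibility (all lambda_i >= 0): OK
Complementary slackness (lambda_i * g_i(x) = 0 for all i): OK

Verdict: yes, KKT holds.

yes


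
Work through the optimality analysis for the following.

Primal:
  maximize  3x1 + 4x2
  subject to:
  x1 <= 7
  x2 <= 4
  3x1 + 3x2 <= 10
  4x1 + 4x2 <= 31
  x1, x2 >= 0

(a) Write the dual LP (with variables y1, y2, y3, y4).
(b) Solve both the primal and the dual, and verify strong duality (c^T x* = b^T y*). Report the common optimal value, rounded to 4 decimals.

The standard primal-dual pair for 'max c^T x s.t. A x <= b, x >= 0' is:
  Dual:  min b^T y  s.t.  A^T y >= c,  y >= 0.

So the dual LP is:
  minimize  7y1 + 4y2 + 10y3 + 31y4
  subject to:
    y1 + 3y3 + 4y4 >= 3
    y2 + 3y3 + 4y4 >= 4
    y1, y2, y3, y4 >= 0

Solving the primal: x* = (0, 3.3333).
  primal value c^T x* = 13.3333.
Solving the dual: y* = (0, 0, 1.3333, 0).
  dual value b^T y* = 13.3333.
Strong duality: c^T x* = b^T y*. Confirmed.

13.3333


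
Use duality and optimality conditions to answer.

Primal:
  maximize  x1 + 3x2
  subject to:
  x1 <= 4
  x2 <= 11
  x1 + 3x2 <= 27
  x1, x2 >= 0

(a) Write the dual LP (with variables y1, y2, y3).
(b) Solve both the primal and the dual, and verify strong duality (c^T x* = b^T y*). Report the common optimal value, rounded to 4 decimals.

The standard primal-dual pair for 'max c^T x s.t. A x <= b, x >= 0' is:
  Dual:  min b^T y  s.t.  A^T y >= c,  y >= 0.

So the dual LP is:
  minimize  4y1 + 11y2 + 27y3
  subject to:
    y1 + y3 >= 1
    y2 + 3y3 >= 3
    y1, y2, y3 >= 0

Solving the primal: x* = (0, 9).
  primal value c^T x* = 27.
Solving the dual: y* = (0, 0, 1).
  dual value b^T y* = 27.
Strong duality: c^T x* = b^T y*. Confirmed.

27


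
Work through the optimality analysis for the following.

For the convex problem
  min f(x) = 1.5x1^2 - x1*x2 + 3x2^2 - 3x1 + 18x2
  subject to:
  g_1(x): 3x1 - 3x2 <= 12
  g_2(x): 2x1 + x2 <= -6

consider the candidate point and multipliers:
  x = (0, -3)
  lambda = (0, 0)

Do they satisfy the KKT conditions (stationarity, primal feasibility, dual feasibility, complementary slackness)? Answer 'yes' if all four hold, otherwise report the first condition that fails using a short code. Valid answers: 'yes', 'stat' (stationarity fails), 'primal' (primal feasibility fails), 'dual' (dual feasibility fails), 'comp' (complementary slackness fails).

Gradient of f: grad f(x) = Q x + c = (0, 0)
Constraint values g_i(x) = a_i^T x - b_i:
  g_1((0, -3)) = -3
  g_2((0, -3)) = 3
Stationarity residual: grad f(x) + sum_i lambda_i a_i = (0, 0)
  -> stationarity OK
Primal feasibility (all g_i <= 0): FAILS
Dual feasibility (all lambda_i >= 0): OK
Complementary slackness (lambda_i * g_i(x) = 0 for all i): OK

Verdict: the first failing condition is primal_feasibility -> primal.

primal


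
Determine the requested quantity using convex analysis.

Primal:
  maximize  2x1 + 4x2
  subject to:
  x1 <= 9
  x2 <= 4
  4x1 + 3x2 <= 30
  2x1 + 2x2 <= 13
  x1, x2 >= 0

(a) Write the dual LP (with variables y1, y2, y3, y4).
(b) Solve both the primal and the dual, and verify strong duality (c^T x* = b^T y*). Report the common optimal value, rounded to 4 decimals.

The standard primal-dual pair for 'max c^T x s.t. A x <= b, x >= 0' is:
  Dual:  min b^T y  s.t.  A^T y >= c,  y >= 0.

So the dual LP is:
  minimize  9y1 + 4y2 + 30y3 + 13y4
  subject to:
    y1 + 4y3 + 2y4 >= 2
    y2 + 3y3 + 2y4 >= 4
    y1, y2, y3, y4 >= 0

Solving the primal: x* = (2.5, 4).
  primal value c^T x* = 21.
Solving the dual: y* = (0, 2, 0, 1).
  dual value b^T y* = 21.
Strong duality: c^T x* = b^T y*. Confirmed.

21


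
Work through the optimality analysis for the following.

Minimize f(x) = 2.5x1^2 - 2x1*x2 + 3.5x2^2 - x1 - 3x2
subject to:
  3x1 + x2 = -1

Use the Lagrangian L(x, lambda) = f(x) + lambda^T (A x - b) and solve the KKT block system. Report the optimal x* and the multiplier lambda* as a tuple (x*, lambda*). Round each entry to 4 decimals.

Form the Lagrangian:
  L(x, lambda) = (1/2) x^T Q x + c^T x + lambda^T (A x - b)
Stationarity (grad_x L = 0): Q x + c + A^T lambda = 0.
Primal feasibility: A x = b.

This gives the KKT block system:
  [ Q   A^T ] [ x     ]   [-c ]
  [ A    0  ] [ lambda ] = [ b ]

Solving the linear system:
  x*      = (-0.3875, 0.1625)
  lambda* = (1.0875)
  f(x*)   = 0.4937

x* = (-0.3875, 0.1625), lambda* = (1.0875)


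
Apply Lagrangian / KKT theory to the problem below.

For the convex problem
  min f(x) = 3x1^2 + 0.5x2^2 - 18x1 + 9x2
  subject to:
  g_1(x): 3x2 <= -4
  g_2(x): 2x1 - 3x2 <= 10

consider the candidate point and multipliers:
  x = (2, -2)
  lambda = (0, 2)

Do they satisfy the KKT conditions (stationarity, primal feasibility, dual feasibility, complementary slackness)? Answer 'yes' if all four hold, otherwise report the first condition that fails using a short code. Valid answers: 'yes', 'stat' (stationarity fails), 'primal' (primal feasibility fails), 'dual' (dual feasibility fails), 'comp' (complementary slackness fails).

Gradient of f: grad f(x) = Q x + c = (-6, 7)
Constraint values g_i(x) = a_i^T x - b_i:
  g_1((2, -2)) = -2
  g_2((2, -2)) = 0
Stationarity residual: grad f(x) + sum_i lambda_i a_i = (-2, 1)
  -> stationarity FAILS
Primal feasibility (all g_i <= 0): OK
Dual feasibility (all lambda_i >= 0): OK
Complementary slackness (lambda_i * g_i(x) = 0 for all i): OK

Verdict: the first failing condition is stationarity -> stat.

stat


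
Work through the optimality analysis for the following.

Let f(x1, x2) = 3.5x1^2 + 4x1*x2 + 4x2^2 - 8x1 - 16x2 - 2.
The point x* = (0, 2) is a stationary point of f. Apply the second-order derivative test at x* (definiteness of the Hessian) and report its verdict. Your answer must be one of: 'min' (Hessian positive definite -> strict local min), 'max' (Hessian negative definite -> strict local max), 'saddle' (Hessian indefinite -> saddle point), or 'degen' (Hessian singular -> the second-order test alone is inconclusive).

Compute the Hessian H = grad^2 f:
  H = [[7, 4], [4, 8]]
Verify stationarity: grad f(x*) = H x* + g = (0, 0).
Eigenvalues of H: 3.4689, 11.5311.
Both eigenvalues > 0, so H is positive definite -> x* is a strict local min.

min


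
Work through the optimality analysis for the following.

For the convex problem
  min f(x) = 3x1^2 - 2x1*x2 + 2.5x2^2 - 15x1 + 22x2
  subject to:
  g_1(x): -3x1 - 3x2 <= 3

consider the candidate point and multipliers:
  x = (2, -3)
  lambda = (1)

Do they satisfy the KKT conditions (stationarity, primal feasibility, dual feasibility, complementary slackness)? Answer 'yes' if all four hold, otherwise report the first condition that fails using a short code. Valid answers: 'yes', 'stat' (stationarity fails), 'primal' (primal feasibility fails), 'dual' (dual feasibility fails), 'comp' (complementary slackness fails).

Gradient of f: grad f(x) = Q x + c = (3, 3)
Constraint values g_i(x) = a_i^T x - b_i:
  g_1((2, -3)) = 0
Stationarity residual: grad f(x) + sum_i lambda_i a_i = (0, 0)
  -> stationarity OK
Primal feasibility (all g_i <= 0): OK
Dual feasibility (all lambda_i >= 0): OK
Complementary slackness (lambda_i * g_i(x) = 0 for all i): OK

Verdict: yes, KKT holds.

yes


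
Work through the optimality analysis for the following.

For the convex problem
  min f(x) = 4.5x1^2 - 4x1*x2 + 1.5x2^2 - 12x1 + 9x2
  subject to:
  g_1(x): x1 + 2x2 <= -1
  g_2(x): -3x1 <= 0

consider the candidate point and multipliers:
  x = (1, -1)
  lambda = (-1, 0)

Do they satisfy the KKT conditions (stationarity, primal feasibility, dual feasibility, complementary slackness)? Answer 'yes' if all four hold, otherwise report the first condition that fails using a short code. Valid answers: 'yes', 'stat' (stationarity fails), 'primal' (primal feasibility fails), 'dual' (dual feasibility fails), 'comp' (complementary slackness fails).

Gradient of f: grad f(x) = Q x + c = (1, 2)
Constraint values g_i(x) = a_i^T x - b_i:
  g_1((1, -1)) = 0
  g_2((1, -1)) = -3
Stationarity residual: grad f(x) + sum_i lambda_i a_i = (0, 0)
  -> stationarity OK
Primal feasibility (all g_i <= 0): OK
Dual feasibility (all lambda_i >= 0): FAILS
Complementary slackness (lambda_i * g_i(x) = 0 for all i): OK

Verdict: the first failing condition is dual_feasibility -> dual.

dual


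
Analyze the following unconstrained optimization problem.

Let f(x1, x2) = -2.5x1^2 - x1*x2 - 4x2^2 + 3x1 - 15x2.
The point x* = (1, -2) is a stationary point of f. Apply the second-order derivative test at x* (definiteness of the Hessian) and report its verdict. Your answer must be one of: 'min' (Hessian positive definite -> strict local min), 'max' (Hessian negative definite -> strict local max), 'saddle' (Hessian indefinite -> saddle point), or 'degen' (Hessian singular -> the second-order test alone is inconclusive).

Compute the Hessian H = grad^2 f:
  H = [[-5, -1], [-1, -8]]
Verify stationarity: grad f(x*) = H x* + g = (0, 0).
Eigenvalues of H: -8.3028, -4.6972.
Both eigenvalues < 0, so H is negative definite -> x* is a strict local max.

max


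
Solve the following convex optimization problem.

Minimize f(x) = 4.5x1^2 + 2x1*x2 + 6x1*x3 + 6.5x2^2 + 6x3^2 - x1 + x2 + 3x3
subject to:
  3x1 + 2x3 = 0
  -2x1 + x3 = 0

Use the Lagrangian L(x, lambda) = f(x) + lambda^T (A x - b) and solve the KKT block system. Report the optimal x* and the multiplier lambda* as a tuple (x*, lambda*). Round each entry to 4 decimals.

Form the Lagrangian:
  L(x, lambda) = (1/2) x^T Q x + c^T x + lambda^T (A x - b)
Stationarity (grad_x L = 0): Q x + c + A^T lambda = 0.
Primal feasibility: A x = b.

This gives the KKT block system:
  [ Q   A^T ] [ x     ]   [-c ]
  [ A    0  ] [ lambda ] = [ b ]

Solving the linear system:
  x*      = (0, -0.0769, 0)
  lambda* = (-0.6923, -1.6154)
  f(x*)   = -0.0385

x* = (0, -0.0769, 0), lambda* = (-0.6923, -1.6154)


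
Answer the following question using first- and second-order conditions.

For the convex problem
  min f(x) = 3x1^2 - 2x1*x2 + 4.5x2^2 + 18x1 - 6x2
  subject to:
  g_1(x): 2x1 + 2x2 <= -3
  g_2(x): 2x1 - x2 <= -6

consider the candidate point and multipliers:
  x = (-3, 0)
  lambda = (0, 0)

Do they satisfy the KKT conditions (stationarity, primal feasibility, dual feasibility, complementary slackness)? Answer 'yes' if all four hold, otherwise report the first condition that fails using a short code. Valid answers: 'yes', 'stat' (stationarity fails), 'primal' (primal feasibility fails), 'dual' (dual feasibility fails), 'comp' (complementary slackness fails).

Gradient of f: grad f(x) = Q x + c = (0, 0)
Constraint values g_i(x) = a_i^T x - b_i:
  g_1((-3, 0)) = -3
  g_2((-3, 0)) = 0
Stationarity residual: grad f(x) + sum_i lambda_i a_i = (0, 0)
  -> stationarity OK
Primal feasibility (all g_i <= 0): OK
Dual feasibility (all lambda_i >= 0): OK
Complementary slackness (lambda_i * g_i(x) = 0 for all i): OK

Verdict: yes, KKT holds.

yes


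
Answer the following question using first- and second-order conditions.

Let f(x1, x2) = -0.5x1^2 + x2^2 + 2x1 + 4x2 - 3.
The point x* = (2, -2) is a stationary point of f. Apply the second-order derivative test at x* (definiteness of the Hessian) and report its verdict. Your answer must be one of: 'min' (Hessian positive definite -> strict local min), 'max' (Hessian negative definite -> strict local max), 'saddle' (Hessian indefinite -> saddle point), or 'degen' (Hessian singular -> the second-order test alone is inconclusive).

Compute the Hessian H = grad^2 f:
  H = [[-1, 0], [0, 2]]
Verify stationarity: grad f(x*) = H x* + g = (0, 0).
Eigenvalues of H: -1, 2.
Eigenvalues have mixed signs, so H is indefinite -> x* is a saddle point.

saddle


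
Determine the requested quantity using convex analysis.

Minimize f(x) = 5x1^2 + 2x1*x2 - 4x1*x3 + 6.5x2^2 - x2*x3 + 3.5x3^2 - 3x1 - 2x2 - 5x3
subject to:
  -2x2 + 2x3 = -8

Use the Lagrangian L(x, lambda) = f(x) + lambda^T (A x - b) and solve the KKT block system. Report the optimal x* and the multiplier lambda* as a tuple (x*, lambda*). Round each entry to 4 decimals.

Form the Lagrangian:
  L(x, lambda) = (1/2) x^T Q x + c^T x + lambda^T (A x - b)
Stationarity (grad_x L = 0): Q x + c + A^T lambda = 0.
Primal feasibility: A x = b.

This gives the KKT block system:
  [ Q   A^T ] [ x     ]   [-c ]
  [ A    0  ] [ lambda ] = [ b ]

Solving the linear system:
  x*      = (-0.9773, 1.6136, -2.3864)
  lambda* = (9.7045)
  f(x*)   = 44.6364

x* = (-0.9773, 1.6136, -2.3864), lambda* = (9.7045)


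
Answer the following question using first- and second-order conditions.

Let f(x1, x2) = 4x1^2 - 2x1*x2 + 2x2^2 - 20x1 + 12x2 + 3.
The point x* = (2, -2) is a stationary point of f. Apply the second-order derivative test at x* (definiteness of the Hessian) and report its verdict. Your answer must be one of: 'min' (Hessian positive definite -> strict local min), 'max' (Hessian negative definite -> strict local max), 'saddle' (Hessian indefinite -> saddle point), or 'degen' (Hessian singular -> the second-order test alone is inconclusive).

Compute the Hessian H = grad^2 f:
  H = [[8, -2], [-2, 4]]
Verify stationarity: grad f(x*) = H x* + g = (0, 0).
Eigenvalues of H: 3.1716, 8.8284.
Both eigenvalues > 0, so H is positive definite -> x* is a strict local min.

min


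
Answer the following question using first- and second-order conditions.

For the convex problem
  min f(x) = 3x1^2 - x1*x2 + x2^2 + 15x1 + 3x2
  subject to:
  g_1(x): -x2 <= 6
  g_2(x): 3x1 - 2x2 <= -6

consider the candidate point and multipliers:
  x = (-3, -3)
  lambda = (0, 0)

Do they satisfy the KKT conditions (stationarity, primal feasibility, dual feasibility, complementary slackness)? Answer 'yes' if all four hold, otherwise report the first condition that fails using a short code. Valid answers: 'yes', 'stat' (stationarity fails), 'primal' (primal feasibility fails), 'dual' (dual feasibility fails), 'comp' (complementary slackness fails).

Gradient of f: grad f(x) = Q x + c = (0, 0)
Constraint values g_i(x) = a_i^T x - b_i:
  g_1((-3, -3)) = -3
  g_2((-3, -3)) = 3
Stationarity residual: grad f(x) + sum_i lambda_i a_i = (0, 0)
  -> stationarity OK
Primal feasibility (all g_i <= 0): FAILS
Dual feasibility (all lambda_i >= 0): OK
Complementary slackness (lambda_i * g_i(x) = 0 for all i): OK

Verdict: the first failing condition is primal_feasibility -> primal.

primal


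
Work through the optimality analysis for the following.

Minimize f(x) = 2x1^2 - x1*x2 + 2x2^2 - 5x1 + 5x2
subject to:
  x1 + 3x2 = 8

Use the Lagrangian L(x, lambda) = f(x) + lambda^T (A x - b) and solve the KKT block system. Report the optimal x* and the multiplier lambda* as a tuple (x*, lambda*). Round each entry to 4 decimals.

Form the Lagrangian:
  L(x, lambda) = (1/2) x^T Q x + c^T x + lambda^T (A x - b)
Stationarity (grad_x L = 0): Q x + c + A^T lambda = 0.
Primal feasibility: A x = b.

This gives the KKT block system:
  [ Q   A^T ] [ x     ]   [-c ]
  [ A    0  ] [ lambda ] = [ b ]

Solving the linear system:
  x*      = (2.5217, 1.8261)
  lambda* = (-3.2609)
  f(x*)   = 11.3043

x* = (2.5217, 1.8261), lambda* = (-3.2609)


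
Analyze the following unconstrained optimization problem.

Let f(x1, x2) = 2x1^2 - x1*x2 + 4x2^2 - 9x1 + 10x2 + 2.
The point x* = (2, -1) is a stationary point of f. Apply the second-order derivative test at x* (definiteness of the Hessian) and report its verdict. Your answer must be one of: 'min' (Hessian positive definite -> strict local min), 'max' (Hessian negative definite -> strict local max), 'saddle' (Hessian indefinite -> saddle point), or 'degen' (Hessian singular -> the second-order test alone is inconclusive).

Compute the Hessian H = grad^2 f:
  H = [[4, -1], [-1, 8]]
Verify stationarity: grad f(x*) = H x* + g = (0, 0).
Eigenvalues of H: 3.7639, 8.2361.
Both eigenvalues > 0, so H is positive definite -> x* is a strict local min.

min


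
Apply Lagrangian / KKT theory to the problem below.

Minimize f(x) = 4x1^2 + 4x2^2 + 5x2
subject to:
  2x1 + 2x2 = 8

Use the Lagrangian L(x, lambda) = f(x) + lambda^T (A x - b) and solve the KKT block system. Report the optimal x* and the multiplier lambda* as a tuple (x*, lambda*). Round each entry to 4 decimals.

Form the Lagrangian:
  L(x, lambda) = (1/2) x^T Q x + c^T x + lambda^T (A x - b)
Stationarity (grad_x L = 0): Q x + c + A^T lambda = 0.
Primal feasibility: A x = b.

This gives the KKT block system:
  [ Q   A^T ] [ x     ]   [-c ]
  [ A    0  ] [ lambda ] = [ b ]

Solving the linear system:
  x*      = (2.3125, 1.6875)
  lambda* = (-9.25)
  f(x*)   = 41.2188

x* = (2.3125, 1.6875), lambda* = (-9.25)


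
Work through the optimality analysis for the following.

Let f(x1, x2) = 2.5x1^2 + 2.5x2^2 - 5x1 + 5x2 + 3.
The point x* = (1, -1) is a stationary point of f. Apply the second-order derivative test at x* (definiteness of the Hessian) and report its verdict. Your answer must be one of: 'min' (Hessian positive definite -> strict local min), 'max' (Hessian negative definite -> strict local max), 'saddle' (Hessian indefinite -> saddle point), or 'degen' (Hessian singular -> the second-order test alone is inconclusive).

Compute the Hessian H = grad^2 f:
  H = [[5, 0], [0, 5]]
Verify stationarity: grad f(x*) = H x* + g = (0, 0).
Eigenvalues of H: 5, 5.
Both eigenvalues > 0, so H is positive definite -> x* is a strict local min.

min


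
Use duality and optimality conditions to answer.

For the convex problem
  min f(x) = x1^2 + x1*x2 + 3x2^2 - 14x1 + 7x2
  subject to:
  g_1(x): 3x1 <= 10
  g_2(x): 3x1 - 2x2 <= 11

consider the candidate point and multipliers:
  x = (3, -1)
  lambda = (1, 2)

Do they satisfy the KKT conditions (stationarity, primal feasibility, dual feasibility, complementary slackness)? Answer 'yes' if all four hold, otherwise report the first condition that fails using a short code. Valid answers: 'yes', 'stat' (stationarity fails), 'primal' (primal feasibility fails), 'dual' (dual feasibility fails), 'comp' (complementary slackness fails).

Gradient of f: grad f(x) = Q x + c = (-9, 4)
Constraint values g_i(x) = a_i^T x - b_i:
  g_1((3, -1)) = -1
  g_2((3, -1)) = 0
Stationarity residual: grad f(x) + sum_i lambda_i a_i = (0, 0)
  -> stationarity OK
Primal feasibility (all g_i <= 0): OK
Dual feasibility (all lambda_i >= 0): OK
Complementary slackness (lambda_i * g_i(x) = 0 for all i): FAILS

Verdict: the first failing condition is complementary_slackness -> comp.

comp


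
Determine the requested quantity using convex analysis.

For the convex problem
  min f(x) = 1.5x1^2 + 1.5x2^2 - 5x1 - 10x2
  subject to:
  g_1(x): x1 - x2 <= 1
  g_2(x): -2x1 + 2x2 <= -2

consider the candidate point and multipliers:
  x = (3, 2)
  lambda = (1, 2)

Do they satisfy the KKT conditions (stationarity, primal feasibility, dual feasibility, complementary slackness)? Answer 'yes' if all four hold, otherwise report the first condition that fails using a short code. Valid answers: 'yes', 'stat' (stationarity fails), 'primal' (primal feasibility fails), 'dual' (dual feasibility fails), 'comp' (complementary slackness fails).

Gradient of f: grad f(x) = Q x + c = (4, -4)
Constraint values g_i(x) = a_i^T x - b_i:
  g_1((3, 2)) = 0
  g_2((3, 2)) = 0
Stationarity residual: grad f(x) + sum_i lambda_i a_i = (1, -1)
  -> stationarity FAILS
Primal feasibility (all g_i <= 0): OK
Dual feasibility (all lambda_i >= 0): OK
Complementary slackness (lambda_i * g_i(x) = 0 for all i): OK

Verdict: the first failing condition is stationarity -> stat.

stat


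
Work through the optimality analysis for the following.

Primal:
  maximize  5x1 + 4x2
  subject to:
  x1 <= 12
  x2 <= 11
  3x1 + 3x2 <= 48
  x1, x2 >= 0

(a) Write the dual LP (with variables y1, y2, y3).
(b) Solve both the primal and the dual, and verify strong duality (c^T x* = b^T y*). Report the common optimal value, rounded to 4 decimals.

The standard primal-dual pair for 'max c^T x s.t. A x <= b, x >= 0' is:
  Dual:  min b^T y  s.t.  A^T y >= c,  y >= 0.

So the dual LP is:
  minimize  12y1 + 11y2 + 48y3
  subject to:
    y1 + 3y3 >= 5
    y2 + 3y3 >= 4
    y1, y2, y3 >= 0

Solving the primal: x* = (12, 4).
  primal value c^T x* = 76.
Solving the dual: y* = (1, 0, 1.3333).
  dual value b^T y* = 76.
Strong duality: c^T x* = b^T y*. Confirmed.

76


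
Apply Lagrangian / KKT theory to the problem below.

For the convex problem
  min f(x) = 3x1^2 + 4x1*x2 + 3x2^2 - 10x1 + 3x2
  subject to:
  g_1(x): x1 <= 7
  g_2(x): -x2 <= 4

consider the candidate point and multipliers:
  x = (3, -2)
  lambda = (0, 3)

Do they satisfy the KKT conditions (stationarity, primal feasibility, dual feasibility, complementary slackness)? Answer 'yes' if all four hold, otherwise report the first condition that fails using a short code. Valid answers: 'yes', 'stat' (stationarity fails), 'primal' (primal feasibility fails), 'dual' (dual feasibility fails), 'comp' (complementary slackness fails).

Gradient of f: grad f(x) = Q x + c = (0, 3)
Constraint values g_i(x) = a_i^T x - b_i:
  g_1((3, -2)) = -4
  g_2((3, -2)) = -2
Stationarity residual: grad f(x) + sum_i lambda_i a_i = (0, 0)
  -> stationarity OK
Primal feasibility (all g_i <= 0): OK
Dual feasibility (all lambda_i >= 0): OK
Complementary slackness (lambda_i * g_i(x) = 0 for all i): FAILS

Verdict: the first failing condition is complementary_slackness -> comp.

comp


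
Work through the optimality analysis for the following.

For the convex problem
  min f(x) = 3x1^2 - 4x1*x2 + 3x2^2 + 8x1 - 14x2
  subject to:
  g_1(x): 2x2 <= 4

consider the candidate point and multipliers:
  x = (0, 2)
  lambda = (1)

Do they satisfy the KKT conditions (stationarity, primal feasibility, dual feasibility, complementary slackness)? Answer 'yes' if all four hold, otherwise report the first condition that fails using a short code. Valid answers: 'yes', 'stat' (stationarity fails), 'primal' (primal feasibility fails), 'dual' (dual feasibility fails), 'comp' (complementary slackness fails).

Gradient of f: grad f(x) = Q x + c = (0, -2)
Constraint values g_i(x) = a_i^T x - b_i:
  g_1((0, 2)) = 0
Stationarity residual: grad f(x) + sum_i lambda_i a_i = (0, 0)
  -> stationarity OK
Primal feasibility (all g_i <= 0): OK
Dual feasibility (all lambda_i >= 0): OK
Complementary slackness (lambda_i * g_i(x) = 0 for all i): OK

Verdict: yes, KKT holds.

yes


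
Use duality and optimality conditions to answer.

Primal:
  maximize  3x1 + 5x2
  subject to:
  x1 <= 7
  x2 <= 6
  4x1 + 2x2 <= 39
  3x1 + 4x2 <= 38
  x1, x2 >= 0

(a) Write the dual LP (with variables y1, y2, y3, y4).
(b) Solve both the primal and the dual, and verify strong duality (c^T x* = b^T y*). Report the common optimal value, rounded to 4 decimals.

The standard primal-dual pair for 'max c^T x s.t. A x <= b, x >= 0' is:
  Dual:  min b^T y  s.t.  A^T y >= c,  y >= 0.

So the dual LP is:
  minimize  7y1 + 6y2 + 39y3 + 38y4
  subject to:
    y1 + 4y3 + 3y4 >= 3
    y2 + 2y3 + 4y4 >= 5
    y1, y2, y3, y4 >= 0

Solving the primal: x* = (4.6667, 6).
  primal value c^T x* = 44.
Solving the dual: y* = (0, 1, 0, 1).
  dual value b^T y* = 44.
Strong duality: c^T x* = b^T y*. Confirmed.

44


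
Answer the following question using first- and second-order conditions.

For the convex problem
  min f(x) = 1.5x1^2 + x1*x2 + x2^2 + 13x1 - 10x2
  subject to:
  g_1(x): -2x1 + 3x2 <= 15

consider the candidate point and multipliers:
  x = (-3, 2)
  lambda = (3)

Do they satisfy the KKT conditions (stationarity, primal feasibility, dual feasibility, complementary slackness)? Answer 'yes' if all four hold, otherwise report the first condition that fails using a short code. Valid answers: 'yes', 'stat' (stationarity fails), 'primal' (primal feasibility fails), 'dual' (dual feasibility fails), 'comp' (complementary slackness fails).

Gradient of f: grad f(x) = Q x + c = (6, -9)
Constraint values g_i(x) = a_i^T x - b_i:
  g_1((-3, 2)) = -3
Stationarity residual: grad f(x) + sum_i lambda_i a_i = (0, 0)
  -> stationarity OK
Primal feasibility (all g_i <= 0): OK
Dual feasibility (all lambda_i >= 0): OK
Complementary slackness (lambda_i * g_i(x) = 0 for all i): FAILS

Verdict: the first failing condition is complementary_slackness -> comp.

comp


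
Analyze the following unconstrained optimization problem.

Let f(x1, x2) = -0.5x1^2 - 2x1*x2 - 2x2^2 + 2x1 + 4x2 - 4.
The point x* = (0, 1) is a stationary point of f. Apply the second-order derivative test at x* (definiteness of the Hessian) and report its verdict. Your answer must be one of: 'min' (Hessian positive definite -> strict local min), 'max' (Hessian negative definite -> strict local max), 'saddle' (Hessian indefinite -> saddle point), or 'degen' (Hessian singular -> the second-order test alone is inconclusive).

Compute the Hessian H = grad^2 f:
  H = [[-1, -2], [-2, -4]]
Verify stationarity: grad f(x*) = H x* + g = (0, 0).
Eigenvalues of H: -5, 0.
H has a zero eigenvalue (singular; negative semidefinite but not definite), so H is neither positive definite, negative definite, nor indefinite. The second-order test alone is inconclusive -> degen.
(Indeed, f is constant along the null direction of H through x*, so x* is not a strict local extremum.)

degen


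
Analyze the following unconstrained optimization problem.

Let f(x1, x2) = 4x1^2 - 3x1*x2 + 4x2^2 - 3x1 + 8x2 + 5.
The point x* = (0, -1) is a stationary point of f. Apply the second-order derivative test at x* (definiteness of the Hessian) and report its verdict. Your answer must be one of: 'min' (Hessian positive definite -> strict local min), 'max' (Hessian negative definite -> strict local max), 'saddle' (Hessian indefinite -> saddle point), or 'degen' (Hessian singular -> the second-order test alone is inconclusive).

Compute the Hessian H = grad^2 f:
  H = [[8, -3], [-3, 8]]
Verify stationarity: grad f(x*) = H x* + g = (0, 0).
Eigenvalues of H: 5, 11.
Both eigenvalues > 0, so H is positive definite -> x* is a strict local min.

min
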